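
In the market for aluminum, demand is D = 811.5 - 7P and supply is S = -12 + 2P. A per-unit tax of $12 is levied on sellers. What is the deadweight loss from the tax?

Deadweight loss = 112

Pre-tax equilibrium: P* = 91.5, Q* = 171.
Tax on sellers shifts supply to S = -12 + 2(P − 12) = -36 + 2P.
811.5 - 7P = -36 + 2P gives buyer price Pb = 565/6; sellers receive Ps = 565/6 − 12 = 493/6.
New quantity: Q = 811.5 − 7(565/6) = 457/3.
DWL = ½ × 12 × (171 − 457/3) = 112.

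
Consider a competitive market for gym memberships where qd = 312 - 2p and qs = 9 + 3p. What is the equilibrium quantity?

Set qd = qs: 312 - 2p = 9 + 3p.
303 = 5p, so p* = 60.6.
q* = 312 − 2(60.6) = 190.8.

q* = 190.8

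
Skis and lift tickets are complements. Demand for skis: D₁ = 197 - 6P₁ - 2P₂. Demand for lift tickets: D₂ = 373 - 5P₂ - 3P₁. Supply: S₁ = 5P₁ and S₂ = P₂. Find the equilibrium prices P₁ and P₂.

P₁ = 109/15, P₂ = 878/15

Market 1: 197 - 6P₁ - 2P₂ = 5P₁ → 11P₁ + 2P₂ = 197.
Market 2: 6P₂ + 3P₁ = 373.
Eliminating P₂: 6×(1) − 2×(2) gives 60P₁ = 436, so P₁ = 109/15.
Back-substitute into (2): P₂ = (373 − 3×109/15) / 6 = 878/15.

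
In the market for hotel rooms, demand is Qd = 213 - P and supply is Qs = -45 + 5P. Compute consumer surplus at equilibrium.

Consumer surplus = 14450

Equilibrium: 213 - P = -45 + 5P gives P* = 43, Q* = 170.
Demand choke price (Qd = 0): P = 213.
CS = ½(213 − 43)(170) = 14450.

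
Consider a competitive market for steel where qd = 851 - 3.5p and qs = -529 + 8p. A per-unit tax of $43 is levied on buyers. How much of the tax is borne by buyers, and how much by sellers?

Pre-tax equilibrium: p* = 120, q* = 431.
Tax on buyers shifts demand to qd = 851 − 3.5(p + 43) = 700.5 - 3.5p.
700.5 - 3.5p = -529 + 8p gives seller price ps = 2459/23; buyers pay pb = 2459/23 + 43 = 3448/23.
New quantity: q = 851 − 3.5(3448/23) = 7505/23.
Buyer burden = 3448/23 − 120 = 688/23; seller burden = 120 − 2459/23 = 301/23.

Buyers bear 688/23, sellers bear 301/23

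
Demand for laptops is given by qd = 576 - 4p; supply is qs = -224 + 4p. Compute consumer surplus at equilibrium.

Consumer surplus = 3872

Equilibrium: 576 - 4p = -224 + 4p gives p* = 100, q* = 176.
Demand choke price (qd = 0): p = 144.
CS = ½(144 − 100)(176) = 3872.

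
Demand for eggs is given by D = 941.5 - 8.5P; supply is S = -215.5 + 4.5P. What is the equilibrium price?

Set D = S: 941.5 - 8.5P = -215.5 + 4.5P.
1157 = 13P, so P* = 89.
Q* = 941.5 − 8.5(89) = 185.

P* = 89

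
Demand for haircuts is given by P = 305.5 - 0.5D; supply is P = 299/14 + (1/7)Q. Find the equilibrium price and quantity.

P* = 84.5, Q* = 442

Set the two price expressions equal: 305.5 - 0.5Q = 299/14 + (1/7)Q.
1989/7 = (9/14)Q, so Q* = 442.
P* = 305.5 − (0.5)(442) = 84.5.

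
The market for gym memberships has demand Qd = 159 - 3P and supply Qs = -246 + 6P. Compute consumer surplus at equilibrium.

Equilibrium: 159 - 3P = -246 + 6P gives P* = 45, Q* = 24.
Demand choke price (Qd = 0): P = 53.
CS = ½(53 − 45)(24) = 96.

Consumer surplus = 96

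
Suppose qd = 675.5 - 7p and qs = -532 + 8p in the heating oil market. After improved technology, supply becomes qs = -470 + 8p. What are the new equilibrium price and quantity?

p' = 2291/30, q' = 2114/15

Original equilibrium: p* = 80.5, q* = 112.
New equilibrium: 675.5 - 7p = -470 + 8p, so 1145.5 = 15p and p' = 2291/30; q' = 675.5 − 7(2291/30) = 2114/15.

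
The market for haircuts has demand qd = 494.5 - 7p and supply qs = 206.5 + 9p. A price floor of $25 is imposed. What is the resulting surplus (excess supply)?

Surplus = 112

Equilibrium price would be p* = 18, so the floor at 25 binds.
At p = 25: qd = 319.5, qs = 431.5.
Surplus = 431.5 − 319.5 = 112.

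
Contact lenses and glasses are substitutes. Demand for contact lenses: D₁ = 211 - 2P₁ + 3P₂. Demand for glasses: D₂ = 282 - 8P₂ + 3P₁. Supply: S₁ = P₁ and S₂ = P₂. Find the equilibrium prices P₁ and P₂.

Market 1: 211 - 2P₁ + 3P₂ = P₁ → 3P₁ - 3P₂ = 211.
Market 2: 9P₂ - 3P₁ = 282.
Eliminating P₂: 9×(1) + 3×(2) gives 18P₁ = 2745, so P₁ = 152.5.
Back-substitute into (2): P₂ = (282 + 3×152.5) / 9 = 493/6.

P₁ = 152.5, P₂ = 493/6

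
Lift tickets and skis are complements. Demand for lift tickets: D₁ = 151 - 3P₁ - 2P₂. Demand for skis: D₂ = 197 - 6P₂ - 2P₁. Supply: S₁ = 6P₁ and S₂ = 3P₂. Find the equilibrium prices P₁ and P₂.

Market 1: 151 - 3P₁ - 2P₂ = 6P₁ → 9P₁ + 2P₂ = 151.
Market 2: 9P₂ + 2P₁ = 197.
Eliminating P₂: 9×(1) − 2×(2) gives 77P₁ = 965, so P₁ = 965/77.
Back-substitute into (2): P₂ = (197 − 2×965/77) / 9 = 1471/77.

P₁ = 965/77, P₂ = 1471/77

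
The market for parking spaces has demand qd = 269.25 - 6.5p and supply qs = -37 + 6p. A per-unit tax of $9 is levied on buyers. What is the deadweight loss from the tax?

Deadweight loss = 126.36

Pre-tax equilibrium: p* = 24.5, q* = 110.
Tax on buyers shifts demand to qd = 269.25 − 6.5(p + 9) = 210.75 - 6.5p.
210.75 - 6.5p = -37 + 6p gives seller price ps = 19.82; buyers pay pb = 19.82 + 9 = 28.82.
New quantity: q = 269.25 − 6.5(28.82) = 81.92.
DWL = ½ × 9 × (110 − 81.92) = 126.36.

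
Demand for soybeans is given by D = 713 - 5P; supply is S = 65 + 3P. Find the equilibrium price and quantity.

Set D = S: 713 - 5P = 65 + 3P.
648 = 8P, so P* = 81.
Q* = 713 − 5(81) = 308.

P* = 81, Q* = 308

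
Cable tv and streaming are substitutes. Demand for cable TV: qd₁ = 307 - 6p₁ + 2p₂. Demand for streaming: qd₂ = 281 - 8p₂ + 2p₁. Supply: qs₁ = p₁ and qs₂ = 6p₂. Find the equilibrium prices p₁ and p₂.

p₁ = 2430/47, p₂ = 2581/94

Market 1: 307 - 6p₁ + 2p₂ = p₁ → 7p₁ - 2p₂ = 307.
Market 2: 14p₂ - 2p₁ = 281.
Eliminating p₂: 14×(1) + 2×(2) gives 94p₁ = 4860, so p₁ = 2430/47.
Back-substitute into (2): p₂ = (281 + 2×2430/47) / 14 = 2581/94.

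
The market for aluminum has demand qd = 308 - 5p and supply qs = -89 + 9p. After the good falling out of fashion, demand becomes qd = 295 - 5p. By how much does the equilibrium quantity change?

Δq = -117/14

Original equilibrium: p* = 397/14, q* = 2327/14.
New equilibrium: 295 - 5p = -89 + 9p, so 384 = 14p and p' = 192/7; q' = 295 − 5(192/7) = 1105/7.
Change in quantity: 1105/7 − 2327/14 = -117/14.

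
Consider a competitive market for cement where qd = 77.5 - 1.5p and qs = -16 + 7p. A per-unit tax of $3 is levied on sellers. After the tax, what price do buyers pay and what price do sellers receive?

Pre-tax equilibrium: p* = 11, q* = 61.
Tax on sellers shifts supply to qs = -16 + 7(p − 3) = -37 + 7p.
77.5 - 1.5p = -37 + 7p gives buyer price pb = 229/17; sellers receive ps = 229/17 − 3 = 178/17.
New quantity: q = 77.5 − 1.5(229/17) = 974/17.

Buyers pay 229/17, sellers receive 178/17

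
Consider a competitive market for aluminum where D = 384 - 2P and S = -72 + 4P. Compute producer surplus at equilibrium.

Producer surplus = 6728

Equilibrium: 384 - 2P = -72 + 4P gives P* = 76, Q* = 232.
Supply starts at P = 18 (where S = 0).
PS = ½(76 − 18)(232) = 6728.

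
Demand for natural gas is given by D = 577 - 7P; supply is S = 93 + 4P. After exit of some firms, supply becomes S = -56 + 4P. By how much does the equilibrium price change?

Original equilibrium: P* = 44, Q* = 269.
New equilibrium: 577 - 7P = -56 + 4P, so 633 = 11P and P' = 633/11; Q' = 577 − 7(633/11) = 1916/11.
Change in price: 633/11 − 44 = 149/11.

ΔP = 149/11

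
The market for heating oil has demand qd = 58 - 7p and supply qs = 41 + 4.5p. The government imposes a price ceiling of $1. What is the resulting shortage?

Shortage = 5.5

Equilibrium price would be p* = 34/23, so the ceiling at 1 binds.
At p = 1: qd = 58 − 7(1) = 51, qs = 41 + 4.5(1) = 45.5.
Shortage = 51 − 45.5 = 5.5.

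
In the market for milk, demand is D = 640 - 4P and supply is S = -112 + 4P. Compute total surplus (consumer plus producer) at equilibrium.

Total surplus = 17424

Equilibrium: 640 - 4P = -112 + 4P gives P* = 94, Q* = 264.
Demand choke price: P = 160; supply starts at P = 28.
CS = ½(160 − 94)(264) = 8712; PS = ½(94 − 28)(264) = 8712.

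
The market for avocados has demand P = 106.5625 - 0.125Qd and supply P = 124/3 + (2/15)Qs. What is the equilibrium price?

P* = 75

Set the two price expressions equal: 106.5625 - 0.125Q = 124/3 + (2/15)Q.
3131/48 = (31/120)Q, so Q* = 252.5.
P* = 106.5625 − (0.125)(252.5) = 75.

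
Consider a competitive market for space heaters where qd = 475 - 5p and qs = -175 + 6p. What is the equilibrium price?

p* = 650/11

Set qd = qs: 475 - 5p = -175 + 6p.
650 = 11p, so p* = 650/11.
q* = 475 − 5(650/11) = 1975/11.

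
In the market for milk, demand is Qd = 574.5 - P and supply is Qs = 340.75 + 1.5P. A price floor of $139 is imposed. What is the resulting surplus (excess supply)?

Equilibrium price would be P* = 93.5, so the floor at 139 binds.
At P = 139: Qd = 435.5, Qs = 549.25.
Surplus = 549.25 − 435.5 = 113.75.

Surplus = 113.75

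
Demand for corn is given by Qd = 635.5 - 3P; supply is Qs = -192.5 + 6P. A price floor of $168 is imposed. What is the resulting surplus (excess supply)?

Surplus = 684

Equilibrium price would be P* = 92, so the floor at 168 binds.
At P = 168: Qd = 131.5, Qs = 815.5.
Surplus = 815.5 − 131.5 = 684.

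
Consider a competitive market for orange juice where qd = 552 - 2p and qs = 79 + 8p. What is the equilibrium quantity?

q* = 457.4

Set qd = qs: 552 - 2p = 79 + 8p.
473 = 10p, so p* = 47.3.
q* = 552 − 2(47.3) = 457.4.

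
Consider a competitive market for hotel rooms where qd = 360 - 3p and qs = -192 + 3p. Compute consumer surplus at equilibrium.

Consumer surplus = 1176

Equilibrium: 360 - 3p = -192 + 3p gives p* = 92, q* = 84.
Demand choke price (qd = 0): p = 120.
CS = ½(120 − 92)(84) = 1176.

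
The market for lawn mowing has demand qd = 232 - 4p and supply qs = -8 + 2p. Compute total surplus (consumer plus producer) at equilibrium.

Total surplus = 1944

Equilibrium: 232 - 4p = -8 + 2p gives p* = 40, q* = 72.
Demand choke price: p = 58; supply starts at p = 4.
CS = ½(58 − 40)(72) = 648; PS = ½(40 − 4)(72) = 1296.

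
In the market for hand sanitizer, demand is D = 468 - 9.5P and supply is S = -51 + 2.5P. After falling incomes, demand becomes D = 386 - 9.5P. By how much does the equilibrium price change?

Original equilibrium: P* = 43.25, Q* = 57.125.
New equilibrium: 386 - 9.5P = -51 + 2.5P, so 437 = 12P and P' = 437/12; Q' = 386 − 9.5(437/12) = 961/24.
Change in price: 437/12 − 43.25 = -41/6.

ΔP = -41/6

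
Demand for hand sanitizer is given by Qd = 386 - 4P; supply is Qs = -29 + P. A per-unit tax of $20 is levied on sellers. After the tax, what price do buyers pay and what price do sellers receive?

Buyers pay $87, sellers receive $67

Pre-tax equilibrium: P* = 83, Q* = 54.
Tax on sellers shifts supply to Qs = -29 + 1(P − 20) = -49 + P.
386 - 4P = -49 + P gives buyer price Pb = 87; sellers receive Ps = 87 − 20 = 67.
New quantity: Q = 386 − 4(87) = 38.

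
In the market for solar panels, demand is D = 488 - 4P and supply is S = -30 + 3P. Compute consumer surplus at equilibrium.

Consumer surplus = 4608

Equilibrium: 488 - 4P = -30 + 3P gives P* = 74, Q* = 192.
Demand choke price (D = 0): P = 122.
CS = ½(122 − 74)(192) = 4608.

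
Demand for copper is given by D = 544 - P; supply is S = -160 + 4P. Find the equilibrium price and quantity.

P* = 140.8, Q* = 403.2

Set D = S: 544 - P = -160 + 4P.
704 = 5P, so P* = 140.8.
Q* = 544 − 1(140.8) = 403.2.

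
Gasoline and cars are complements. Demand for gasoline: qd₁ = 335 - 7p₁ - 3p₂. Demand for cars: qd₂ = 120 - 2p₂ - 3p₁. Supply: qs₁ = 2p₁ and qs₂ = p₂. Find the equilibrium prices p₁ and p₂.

Market 1: 335 - 7p₁ - 3p₂ = 2p₁ → 9p₁ + 3p₂ = 335.
Market 2: 3p₂ + 3p₁ = 120.
Eliminating p₂: 3×(1) − 3×(2) gives 18p₁ = 645, so p₁ = 215/6.
Back-substitute into (2): p₂ = (120 − 3×215/6) / 3 = 25/6.

p₁ = 215/6, p₂ = 25/6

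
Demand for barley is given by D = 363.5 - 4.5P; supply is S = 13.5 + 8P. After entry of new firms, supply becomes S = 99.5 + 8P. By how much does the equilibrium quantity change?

Original equilibrium: P* = 28, Q* = 237.5.
New equilibrium: 363.5 - 4.5P = 99.5 + 8P, so 264 = 12.5P and P' = 21.12; Q' = 363.5 − 4.5(21.12) = 268.46.
Change in quantity: 268.46 − 237.5 = 30.96.

ΔQ = 30.96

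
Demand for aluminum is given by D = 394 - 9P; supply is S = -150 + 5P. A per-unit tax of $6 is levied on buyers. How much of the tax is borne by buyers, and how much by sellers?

Buyers bear 15/7, sellers bear 27/7

Pre-tax equilibrium: P* = 272/7, Q* = 310/7.
Tax on buyers shifts demand to D = 394 − 9(P + 6) = 340 - 9P.
340 - 9P = -150 + 5P gives seller price Ps = 35; buyers pay Pb = 35 + 6 = 41.
New quantity: Q = 394 − 9(41) = 25.
Buyer burden = 41 − 272/7 = 15/7; seller burden = 272/7 − 35 = 27/7.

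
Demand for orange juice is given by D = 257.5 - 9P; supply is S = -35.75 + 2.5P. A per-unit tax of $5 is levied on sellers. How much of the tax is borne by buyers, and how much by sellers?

Buyers bear 25/23, sellers bear 90/23

Pre-tax equilibrium: P* = 25.5, Q* = 28.
Tax on sellers shifts supply to S = -35.75 + 2.5(P − 5) = -48.25 + 2.5P.
257.5 - 9P = -48.25 + 2.5P gives buyer price Pb = 1223/46; sellers receive Ps = 1223/46 − 5 = 993/46.
New quantity: Q = 257.5 − 9(1223/46) = 419/23.
Buyer burden = 1223/46 − 25.5 = 25/23; seller burden = 25.5 − 993/46 = 90/23.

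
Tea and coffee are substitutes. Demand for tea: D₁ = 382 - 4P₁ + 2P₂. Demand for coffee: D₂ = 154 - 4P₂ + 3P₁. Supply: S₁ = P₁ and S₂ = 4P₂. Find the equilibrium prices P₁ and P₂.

P₁ = 1682/17, P₂ = 958/17

Market 1: 382 - 4P₁ + 2P₂ = P₁ → 5P₁ - 2P₂ = 382.
Market 2: 8P₂ - 3P₁ = 154.
Eliminating P₂: 8×(1) + 2×(2) gives 34P₁ = 3364, so P₁ = 1682/17.
Back-substitute into (2): P₂ = (154 + 3×1682/17) / 8 = 958/17.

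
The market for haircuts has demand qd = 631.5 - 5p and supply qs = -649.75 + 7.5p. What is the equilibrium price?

Set qd = qs: 631.5 - 5p = -649.75 + 7.5p.
1281.25 = 12.5p, so p* = 102.5.
q* = 631.5 − 5(102.5) = 119.

p* = 102.5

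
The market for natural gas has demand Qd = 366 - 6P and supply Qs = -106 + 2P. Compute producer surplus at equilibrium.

Producer surplus = 36

Equilibrium: 366 - 6P = -106 + 2P gives P* = 59, Q* = 12.
Supply starts at P = 53 (where Qs = 0).
PS = ½(59 − 53)(12) = 36.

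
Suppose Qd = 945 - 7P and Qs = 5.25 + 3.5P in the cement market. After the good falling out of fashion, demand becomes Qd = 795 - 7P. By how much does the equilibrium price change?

Original equilibrium: P* = 89.5, Q* = 318.5.
New equilibrium: 795 - 7P = 5.25 + 3.5P, so 789.75 = 10.5P and P' = 1053/14; Q' = 795 − 7(1053/14) = 268.5.
Change in price: 1053/14 − 89.5 = -100/7.

ΔP = -100/7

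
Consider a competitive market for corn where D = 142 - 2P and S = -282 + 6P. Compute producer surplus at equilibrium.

Producer surplus = 108

Equilibrium: 142 - 2P = -282 + 6P gives P* = 53, Q* = 36.
Supply starts at P = 47 (where S = 0).
PS = ½(53 − 47)(36) = 108.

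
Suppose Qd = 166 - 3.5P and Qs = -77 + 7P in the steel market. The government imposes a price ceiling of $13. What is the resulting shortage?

Shortage = 106.5

Equilibrium price would be P* = 162/7, so the ceiling at 13 binds.
At P = 13: Qd = 166 − 3.5(13) = 120.5, Qs = -77 + 7(13) = 14.
Shortage = 120.5 − 14 = 106.5.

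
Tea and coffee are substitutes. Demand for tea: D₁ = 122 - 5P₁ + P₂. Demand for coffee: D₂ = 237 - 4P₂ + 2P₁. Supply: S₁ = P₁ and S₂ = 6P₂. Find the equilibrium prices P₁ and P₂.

P₁ = 1457/58, P₂ = 833/29

Market 1: 122 - 5P₁ + P₂ = P₁ → 6P₁ - P₂ = 122.
Market 2: 10P₂ - 2P₁ = 237.
Eliminating P₂: 10×(1) + 1×(2) gives 58P₁ = 1457, so P₁ = 1457/58.
Back-substitute into (2): P₂ = (237 + 2×1457/58) / 10 = 833/29.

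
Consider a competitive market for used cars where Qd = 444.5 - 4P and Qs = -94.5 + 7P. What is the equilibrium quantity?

Set Qd = Qs: 444.5 - 4P = -94.5 + 7P.
539 = 11P, so P* = 49.
Q* = 444.5 − 4(49) = 248.5.

Q* = 248.5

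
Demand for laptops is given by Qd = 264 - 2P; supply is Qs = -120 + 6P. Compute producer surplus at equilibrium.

Producer surplus = 2352

Equilibrium: 264 - 2P = -120 + 6P gives P* = 48, Q* = 168.
Supply starts at P = 20 (where Qs = 0).
PS = ½(48 − 20)(168) = 2352.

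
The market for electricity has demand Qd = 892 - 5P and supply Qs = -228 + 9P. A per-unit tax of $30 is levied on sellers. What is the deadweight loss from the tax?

Deadweight loss = 10125/7

Pre-tax equilibrium: P* = 80, Q* = 492.
Tax on sellers shifts supply to Qs = -228 + 9(P − 30) = -498 + 9P.
892 - 5P = -498 + 9P gives buyer price Pb = 695/7; sellers receive Ps = 695/7 − 30 = 485/7.
New quantity: Q = 892 − 5(695/7) = 2769/7.
DWL = ½ × 30 × (492 − 2769/7) = 10125/7.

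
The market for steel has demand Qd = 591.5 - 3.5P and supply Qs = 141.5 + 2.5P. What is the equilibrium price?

Set Qd = Qs: 591.5 - 3.5P = 141.5 + 2.5P.
450 = 6P, so P* = 75.
Q* = 591.5 − 3.5(75) = 329.

P* = 75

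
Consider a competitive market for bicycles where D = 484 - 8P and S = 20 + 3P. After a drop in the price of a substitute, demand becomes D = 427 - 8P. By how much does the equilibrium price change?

ΔP = -57/11

Original equilibrium: P* = 464/11, Q* = 1612/11.
New equilibrium: 427 - 8P = 20 + 3P, so 407 = 11P and P' = 37; Q' = 427 − 8(37) = 131.
Change in price: 37 − 464/11 = -57/11.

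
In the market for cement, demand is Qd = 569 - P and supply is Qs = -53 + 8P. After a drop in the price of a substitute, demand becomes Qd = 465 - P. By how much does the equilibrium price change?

ΔP = -104/9

Original equilibrium: P* = 622/9, Q* = 4499/9.
New equilibrium: 465 - P = -53 + 8P, so 518 = 9P and P' = 518/9; Q' = 465 − 1(518/9) = 3667/9.
Change in price: 518/9 − 622/9 = -104/9.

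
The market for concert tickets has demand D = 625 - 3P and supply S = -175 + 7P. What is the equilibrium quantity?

Q* = 385

Set D = S: 625 - 3P = -175 + 7P.
800 = 10P, so P* = 80.
Q* = 625 − 3(80) = 385.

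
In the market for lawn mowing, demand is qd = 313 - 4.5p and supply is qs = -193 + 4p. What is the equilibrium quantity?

Set qd = qs: 313 - 4.5p = -193 + 4p.
506 = 8.5p, so p* = 1012/17.
q* = 313 − 4.5(1012/17) = 767/17.

q* = 767/17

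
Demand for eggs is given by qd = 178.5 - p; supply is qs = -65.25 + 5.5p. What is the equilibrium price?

p* = 37.5

Set qd = qs: 178.5 - p = -65.25 + 5.5p.
243.75 = 6.5p, so p* = 37.5.
q* = 178.5 − 1(37.5) = 141.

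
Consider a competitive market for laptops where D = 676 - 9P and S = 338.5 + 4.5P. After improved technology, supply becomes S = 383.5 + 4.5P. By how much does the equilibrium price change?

Original equilibrium: P* = 25, Q* = 451.
New equilibrium: 676 - 9P = 383.5 + 4.5P, so 292.5 = 13.5P and P' = 65/3; Q' = 676 − 9(65/3) = 481.
Change in price: 65/3 − 25 = -10/3.

ΔP = -10/3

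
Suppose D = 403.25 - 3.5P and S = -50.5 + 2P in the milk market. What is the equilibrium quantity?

Q* = 114.5

Set D = S: 403.25 - 3.5P = -50.5 + 2P.
453.75 = 5.5P, so P* = 82.5.
Q* = 403.25 − 3.5(82.5) = 114.5.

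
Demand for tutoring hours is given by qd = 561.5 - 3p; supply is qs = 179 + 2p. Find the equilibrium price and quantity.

p* = 76.5, q* = 332

Set qd = qs: 561.5 - 3p = 179 + 2p.
382.5 = 5p, so p* = 76.5.
q* = 561.5 − 3(76.5) = 332.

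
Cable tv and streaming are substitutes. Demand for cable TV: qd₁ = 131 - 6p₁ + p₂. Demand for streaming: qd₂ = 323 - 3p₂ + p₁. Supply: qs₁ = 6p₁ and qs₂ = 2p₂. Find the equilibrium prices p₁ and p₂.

p₁ = 978/59, p₂ = 4007/59

Market 1: 131 - 6p₁ + p₂ = 6p₁ → 12p₁ - p₂ = 131.
Market 2: 5p₂ - p₁ = 323.
Eliminating p₂: 5×(1) + 1×(2) gives 59p₁ = 978, so p₁ = 978/59.
Back-substitute into (2): p₂ = (323 + 1×978/59) / 5 = 4007/59.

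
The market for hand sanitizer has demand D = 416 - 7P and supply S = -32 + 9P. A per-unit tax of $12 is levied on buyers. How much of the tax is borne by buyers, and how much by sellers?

Pre-tax equilibrium: P* = 28, Q* = 220.
Tax on buyers shifts demand to D = 416 − 7(P + 12) = 332 - 7P.
332 - 7P = -32 + 9P gives seller price Ps = 22.75; buyers pay Pb = 22.75 + 12 = 34.75.
New quantity: Q = 416 − 7(34.75) = 172.75.
Buyer burden = 34.75 − 28 = 6.75; seller burden = 28 − 22.75 = 5.25.

Buyers bear $6.75, sellers bear $5.25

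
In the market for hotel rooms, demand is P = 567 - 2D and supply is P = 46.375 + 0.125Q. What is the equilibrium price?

Set the two price expressions equal: 567 - 2Q = 46.375 + 0.125Q.
520.625 = 2.125Q, so Q* = 245.
P* = 567 − (2)(245) = 77.

P* = 77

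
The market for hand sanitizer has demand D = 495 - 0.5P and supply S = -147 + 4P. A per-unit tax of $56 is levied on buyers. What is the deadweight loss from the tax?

Pre-tax equilibrium: P* = 428/3, Q* = 1271/3.
Tax on buyers shifts demand to D = 495 − 0.5(P + 56) = 467 - 0.5P.
467 - 0.5P = -147 + 4P gives seller price Ps = 1228/9; buyers pay Pb = 1228/9 + 56 = 1732/9.
New quantity: Q = 495 − 0.5(1732/9) = 3589/9.
DWL = ½ × 56 × (1271/3 − 3589/9) = 6272/9.

Deadweight loss = 6272/9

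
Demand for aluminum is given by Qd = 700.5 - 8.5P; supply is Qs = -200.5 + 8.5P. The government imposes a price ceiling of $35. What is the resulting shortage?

Equilibrium price would be P* = 53, so the ceiling at 35 binds.
At P = 35: Qd = 700.5 − 8.5(35) = 403, Qs = -200.5 + 8.5(35) = 97.
Shortage = 403 − 97 = 306.

Shortage = 306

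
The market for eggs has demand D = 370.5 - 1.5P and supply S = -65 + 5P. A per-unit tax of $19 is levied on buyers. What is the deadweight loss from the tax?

Pre-tax equilibrium: P* = 67, Q* = 270.
Tax on buyers shifts demand to D = 370.5 − 1.5(P + 19) = 342 - 1.5P.
342 - 1.5P = -65 + 5P gives seller price Ps = 814/13; buyers pay Pb = 814/13 + 19 = 1061/13.
New quantity: Q = 370.5 − 1.5(1061/13) = 3225/13.
DWL = ½ × 19 × (270 − 3225/13) = 5415/26.

Deadweight loss = 5415/26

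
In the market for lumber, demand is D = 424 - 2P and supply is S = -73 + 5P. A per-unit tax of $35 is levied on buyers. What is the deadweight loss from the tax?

Pre-tax equilibrium: P* = 71, Q* = 282.
Tax on buyers shifts demand to D = 424 − 2(P + 35) = 354 - 2P.
354 - 2P = -73 + 5P gives seller price Ps = 61; buyers pay Pb = 61 + 35 = 96.
New quantity: Q = 424 − 2(96) = 232.
DWL = ½ × 35 × (282 − 232) = 875.

Deadweight loss = 875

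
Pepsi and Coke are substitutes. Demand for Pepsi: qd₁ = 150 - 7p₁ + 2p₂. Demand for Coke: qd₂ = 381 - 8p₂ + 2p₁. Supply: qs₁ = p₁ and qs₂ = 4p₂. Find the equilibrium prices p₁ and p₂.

p₁ = 1281/46, p₂ = 837/23

Market 1: 150 - 7p₁ + 2p₂ = p₁ → 8p₁ - 2p₂ = 150.
Market 2: 12p₂ - 2p₁ = 381.
Eliminating p₂: 12×(1) + 2×(2) gives 92p₁ = 2562, so p₁ = 1281/46.
Back-substitute into (2): p₂ = (381 + 2×1281/46) / 12 = 837/23.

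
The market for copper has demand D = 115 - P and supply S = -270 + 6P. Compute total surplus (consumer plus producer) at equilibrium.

Total surplus = 2100

Equilibrium: 115 - P = -270 + 6P gives P* = 55, Q* = 60.
Demand choke price: P = 115; supply starts at P = 45.
CS = ½(115 − 55)(60) = 1800; PS = ½(55 − 45)(60) = 300.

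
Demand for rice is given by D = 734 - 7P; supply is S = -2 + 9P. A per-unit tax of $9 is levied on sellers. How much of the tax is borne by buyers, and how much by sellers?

Pre-tax equilibrium: P* = 46, Q* = 412.
Tax on sellers shifts supply to S = -2 + 9(P − 9) = -83 + 9P.
734 - 7P = -83 + 9P gives buyer price Pb = 51.0625; sellers receive Ps = 51.0625 − 9 = 42.0625.
New quantity: Q = 734 − 7(51.0625) = 376.5625.
Buyer burden = 51.0625 − 46 = 5.0625; seller burden = 46 − 42.0625 = 3.9375.

Buyers bear $5.0625, sellers bear $3.9375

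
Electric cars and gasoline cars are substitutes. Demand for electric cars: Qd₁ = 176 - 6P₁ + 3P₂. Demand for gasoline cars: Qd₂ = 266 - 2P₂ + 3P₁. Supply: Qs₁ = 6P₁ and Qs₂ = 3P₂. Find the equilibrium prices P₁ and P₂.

Market 1: 176 - 6P₁ + 3P₂ = 6P₁ → 12P₁ - 3P₂ = 176.
Market 2: 5P₂ - 3P₁ = 266.
Eliminating P₂: 5×(1) + 3×(2) gives 51P₁ = 1678, so P₁ = 1678/51.
Back-substitute into (2): P₂ = (266 + 3×1678/51) / 5 = 1240/17.

P₁ = 1678/51, P₂ = 1240/17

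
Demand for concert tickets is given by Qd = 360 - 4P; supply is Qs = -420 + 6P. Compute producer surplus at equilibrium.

Producer surplus = 192

Equilibrium: 360 - 4P = -420 + 6P gives P* = 78, Q* = 48.
Supply starts at P = 70 (where Qs = 0).
PS = ½(78 − 70)(48) = 192.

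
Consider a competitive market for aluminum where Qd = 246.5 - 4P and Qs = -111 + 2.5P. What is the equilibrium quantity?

Q* = 26.5

Set Qd = Qs: 246.5 - 4P = -111 + 2.5P.
357.5 = 6.5P, so P* = 55.
Q* = 246.5 − 4(55) = 26.5.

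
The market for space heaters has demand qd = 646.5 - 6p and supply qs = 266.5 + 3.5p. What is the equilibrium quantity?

Set qd = qs: 646.5 - 6p = 266.5 + 3.5p.
380 = 9.5p, so p* = 40.
q* = 646.5 − 6(40) = 406.5.

q* = 406.5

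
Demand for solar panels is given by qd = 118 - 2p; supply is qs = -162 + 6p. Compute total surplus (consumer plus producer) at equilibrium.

Total surplus = 768

Equilibrium: 118 - 2p = -162 + 6p gives p* = 35, q* = 48.
Demand choke price: p = 59; supply starts at p = 27.
CS = ½(59 − 35)(48) = 576; PS = ½(35 − 27)(48) = 192.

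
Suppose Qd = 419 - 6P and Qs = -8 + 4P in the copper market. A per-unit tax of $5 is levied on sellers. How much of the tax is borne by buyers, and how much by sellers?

Buyers bear $2, sellers bear $3

Pre-tax equilibrium: P* = 42.7, Q* = 162.8.
Tax on sellers shifts supply to Qs = -8 + 4(P − 5) = -28 + 4P.
419 - 6P = -28 + 4P gives buyer price Pb = 44.7; sellers receive Ps = 44.7 − 5 = 39.7.
New quantity: Q = 419 − 6(44.7) = 150.8.
Buyer burden = 44.7 − 42.7 = 2; seller burden = 42.7 − 39.7 = 3.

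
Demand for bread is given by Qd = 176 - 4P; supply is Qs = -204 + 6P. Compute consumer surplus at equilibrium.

Consumer surplus = 72

Equilibrium: 176 - 4P = -204 + 6P gives P* = 38, Q* = 24.
Demand choke price (Qd = 0): P = 44.
CS = ½(44 − 38)(24) = 72.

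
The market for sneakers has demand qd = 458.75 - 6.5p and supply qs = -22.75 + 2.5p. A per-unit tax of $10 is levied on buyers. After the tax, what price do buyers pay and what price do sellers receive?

Pre-tax equilibrium: p* = 53.5, q* = 111.
Tax on buyers shifts demand to qd = 458.75 − 6.5(p + 10) = 393.75 - 6.5p.
393.75 - 6.5p = -22.75 + 2.5p gives seller price ps = 833/18; buyers pay pb = 833/18 + 10 = 1013/18.
New quantity: q = 458.75 − 6.5(1013/18) = 1673/18.

Buyers pay 1013/18, sellers receive 833/18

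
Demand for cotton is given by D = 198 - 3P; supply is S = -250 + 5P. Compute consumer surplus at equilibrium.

Equilibrium: 198 - 3P = -250 + 5P gives P* = 56, Q* = 30.
Demand choke price (D = 0): P = 66.
CS = ½(66 − 56)(30) = 150.

Consumer surplus = 150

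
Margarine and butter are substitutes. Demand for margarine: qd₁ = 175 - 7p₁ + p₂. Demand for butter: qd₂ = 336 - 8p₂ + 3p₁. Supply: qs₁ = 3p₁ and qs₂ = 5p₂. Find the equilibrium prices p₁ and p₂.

p₁ = 2611/127, p₂ = 3885/127

Market 1: 175 - 7p₁ + p₂ = 3p₁ → 10p₁ - p₂ = 175.
Market 2: 13p₂ - 3p₁ = 336.
Eliminating p₂: 13×(1) + 1×(2) gives 127p₁ = 2611, so p₁ = 2611/127.
Back-substitute into (2): p₂ = (336 + 3×2611/127) / 13 = 3885/127.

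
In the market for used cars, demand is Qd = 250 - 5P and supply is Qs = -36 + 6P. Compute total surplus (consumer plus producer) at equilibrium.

Equilibrium: 250 - 5P = -36 + 6P gives P* = 26, Q* = 120.
Demand choke price: P = 50; supply starts at P = 6.
CS = ½(50 − 26)(120) = 1440; PS = ½(26 − 6)(120) = 1200.

Total surplus = 2640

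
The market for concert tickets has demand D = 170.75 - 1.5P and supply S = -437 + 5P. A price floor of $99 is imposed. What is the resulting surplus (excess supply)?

Equilibrium price would be P* = 93.5, so the floor at 99 binds.
At P = 99: D = 22.25, S = 58.
Surplus = 58 − 22.25 = 35.75.

Surplus = 35.75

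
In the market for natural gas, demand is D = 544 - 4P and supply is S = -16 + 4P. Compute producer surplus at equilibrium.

Equilibrium: 544 - 4P = -16 + 4P gives P* = 70, Q* = 264.
Supply starts at P = 4 (where S = 0).
PS = ½(70 − 4)(264) = 8712.

Producer surplus = 8712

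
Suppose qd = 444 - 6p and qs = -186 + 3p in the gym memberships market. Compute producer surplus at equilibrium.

Equilibrium: 444 - 6p = -186 + 3p gives p* = 70, q* = 24.
Supply starts at p = 62 (where qs = 0).
PS = ½(70 − 62)(24) = 96.

Producer surplus = 96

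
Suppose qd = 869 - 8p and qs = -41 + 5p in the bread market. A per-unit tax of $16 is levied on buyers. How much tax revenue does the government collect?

Tax revenue = 54032/13

Pre-tax equilibrium: p* = 70, q* = 309.
Tax on buyers shifts demand to qd = 869 − 8(p + 16) = 741 - 8p.
741 - 8p = -41 + 5p gives seller price ps = 782/13; buyers pay pb = 782/13 + 16 = 990/13.
New quantity: q = 869 − 8(990/13) = 3377/13.
Revenue = 16 × 3377/13 = 54032/13.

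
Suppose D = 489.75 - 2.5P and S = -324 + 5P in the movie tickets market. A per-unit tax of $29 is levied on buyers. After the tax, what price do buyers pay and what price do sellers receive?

Buyers pay 767/6, sellers receive 593/6

Pre-tax equilibrium: P* = 108.5, Q* = 218.5.
Tax on buyers shifts demand to D = 489.75 − 2.5(P + 29) = 417.25 - 2.5P.
417.25 - 2.5P = -324 + 5P gives seller price Ps = 593/6; buyers pay Pb = 593/6 + 29 = 767/6.
New quantity: Q = 489.75 − 2.5(767/6) = 1021/6.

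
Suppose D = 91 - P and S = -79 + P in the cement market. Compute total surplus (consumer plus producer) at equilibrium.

Total surplus = 36

Equilibrium: 91 - P = -79 + P gives P* = 85, Q* = 6.
Demand choke price: P = 91; supply starts at P = 79.
CS = ½(91 − 85)(6) = 18; PS = ½(85 − 79)(6) = 18.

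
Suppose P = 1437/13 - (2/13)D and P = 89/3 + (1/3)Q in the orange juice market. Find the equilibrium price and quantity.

Set the two price expressions equal: 1437/13 - (2/13)Q = 89/3 + (1/3)Q.
3154/39 = (19/39)Q, so Q* = 166.
P* = 1437/13 − (2/13)(166) = 85.

P* = 85, Q* = 166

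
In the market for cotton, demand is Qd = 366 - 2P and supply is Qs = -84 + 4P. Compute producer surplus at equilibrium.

Equilibrium: 366 - 2P = -84 + 4P gives P* = 75, Q* = 216.
Supply starts at P = 21 (where Qs = 0).
PS = ½(75 − 21)(216) = 5832.

Producer surplus = 5832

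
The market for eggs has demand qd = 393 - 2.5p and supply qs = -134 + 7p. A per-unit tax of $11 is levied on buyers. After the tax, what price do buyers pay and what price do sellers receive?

Pre-tax equilibrium: p* = 1054/19, q* = 4832/19.
Tax on buyers shifts demand to qd = 393 − 2.5(p + 11) = 365.5 - 2.5p.
365.5 - 2.5p = -134 + 7p gives seller price ps = 999/19; buyers pay pb = 999/19 + 11 = 1208/19.
New quantity: q = 393 − 2.5(1208/19) = 4447/19.

Buyers pay 1208/19, sellers receive 999/19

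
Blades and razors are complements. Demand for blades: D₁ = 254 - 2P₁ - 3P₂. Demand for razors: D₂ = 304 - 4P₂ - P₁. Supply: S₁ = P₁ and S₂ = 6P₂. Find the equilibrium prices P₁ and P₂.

Market 1: 254 - 2P₁ - 3P₂ = P₁ → 3P₁ + 3P₂ = 254.
Market 2: 10P₂ + P₁ = 304.
Eliminating P₂: 10×(1) − 3×(2) gives 27P₁ = 1628, so P₁ = 1628/27.
Back-substitute into (2): P₂ = (304 − 1×1628/27) / 10 = 658/27.

P₁ = 1628/27, P₂ = 658/27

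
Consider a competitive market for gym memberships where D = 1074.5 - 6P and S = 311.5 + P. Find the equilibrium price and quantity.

P* = 109, Q* = 420.5

Set D = S: 1074.5 - 6P = 311.5 + P.
763 = 7P, so P* = 109.
Q* = 1074.5 − 6(109) = 420.5.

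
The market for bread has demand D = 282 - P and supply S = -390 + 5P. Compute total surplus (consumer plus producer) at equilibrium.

Total surplus = 17340

Equilibrium: 282 - P = -390 + 5P gives P* = 112, Q* = 170.
Demand choke price: P = 282; supply starts at P = 78.
CS = ½(282 − 112)(170) = 14450; PS = ½(112 − 78)(170) = 2890.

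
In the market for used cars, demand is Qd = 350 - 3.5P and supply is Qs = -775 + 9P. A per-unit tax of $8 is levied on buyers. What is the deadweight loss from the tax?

Deadweight loss = 80.64

Pre-tax equilibrium: P* = 90, Q* = 35.
Tax on buyers shifts demand to Qd = 350 − 3.5(P + 8) = 322 - 3.5P.
322 - 3.5P = -775 + 9P gives seller price Ps = 87.76; buyers pay Pb = 87.76 + 8 = 95.76.
New quantity: Q = 350 − 3.5(95.76) = 14.84.
DWL = ½ × 8 × (35 − 14.84) = 80.64.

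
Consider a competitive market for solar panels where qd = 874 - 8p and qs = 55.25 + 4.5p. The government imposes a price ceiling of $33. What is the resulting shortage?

Equilibrium price would be p* = 65.5, so the ceiling at 33 binds.
At p = 33: qd = 874 − 8(33) = 610, qs = 55.25 + 4.5(33) = 203.75.
Shortage = 610 − 203.75 = 406.25.

Shortage = 406.25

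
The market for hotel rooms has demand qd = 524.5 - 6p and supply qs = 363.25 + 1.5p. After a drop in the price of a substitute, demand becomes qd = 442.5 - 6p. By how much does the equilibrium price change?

Δp = -164/15

Original equilibrium: p* = 21.5, q* = 395.5.
New equilibrium: 442.5 - 6p = 363.25 + 1.5p, so 79.25 = 7.5p and p' = 317/30; q' = 442.5 − 6(317/30) = 379.1.
Change in price: 317/30 − 21.5 = -164/15.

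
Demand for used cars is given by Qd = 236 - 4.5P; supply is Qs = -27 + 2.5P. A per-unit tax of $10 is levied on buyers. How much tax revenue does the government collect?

Pre-tax equilibrium: P* = 263/7, Q* = 937/14.
Tax on buyers shifts demand to Qd = 236 − 4.5(P + 10) = 191 - 4.5P.
191 - 4.5P = -27 + 2.5P gives seller price Ps = 218/7; buyers pay Pb = 218/7 + 10 = 288/7.
New quantity: Q = 236 − 4.5(288/7) = 356/7.
Revenue = 10 × 356/7 = 3560/7.

Tax revenue = 3560/7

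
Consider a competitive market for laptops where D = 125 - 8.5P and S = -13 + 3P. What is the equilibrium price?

Set D = S: 125 - 8.5P = -13 + 3P.
138 = 11.5P, so P* = 12.
Q* = 125 − 8.5(12) = 23.

P* = 12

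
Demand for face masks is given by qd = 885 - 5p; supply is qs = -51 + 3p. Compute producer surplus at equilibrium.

Equilibrium: 885 - 5p = -51 + 3p gives p* = 117, q* = 300.
Supply starts at p = 17 (where qs = 0).
PS = ½(117 − 17)(300) = 15000.

Producer surplus = 15000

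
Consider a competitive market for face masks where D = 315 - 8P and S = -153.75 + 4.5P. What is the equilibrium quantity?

Set D = S: 315 - 8P = -153.75 + 4.5P.
468.75 = 12.5P, so P* = 37.5.
Q* = 315 − 8(37.5) = 15.

Q* = 15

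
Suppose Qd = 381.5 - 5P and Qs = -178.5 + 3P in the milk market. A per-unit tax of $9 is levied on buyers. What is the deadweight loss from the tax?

Pre-tax equilibrium: P* = 70, Q* = 31.5.
Tax on buyers shifts demand to Qd = 381.5 − 5(P + 9) = 336.5 - 5P.
336.5 - 5P = -178.5 + 3P gives seller price Ps = 64.375; buyers pay Pb = 64.375 + 9 = 73.375.
New quantity: Q = 381.5 − 5(73.375) = 14.625.
DWL = ½ × 9 × (31.5 − 14.625) = 75.9375.

Deadweight loss = 75.9375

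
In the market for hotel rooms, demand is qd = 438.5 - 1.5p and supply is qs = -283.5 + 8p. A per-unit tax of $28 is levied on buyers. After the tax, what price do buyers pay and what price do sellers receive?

Buyers pay 1892/19, sellers receive 1360/19

Pre-tax equilibrium: p* = 76, q* = 324.5.
Tax on buyers shifts demand to qd = 438.5 − 1.5(p + 28) = 396.5 - 1.5p.
396.5 - 1.5p = -283.5 + 8p gives seller price ps = 1360/19; buyers pay pb = 1360/19 + 28 = 1892/19.
New quantity: q = 438.5 − 1.5(1892/19) = 10987/38.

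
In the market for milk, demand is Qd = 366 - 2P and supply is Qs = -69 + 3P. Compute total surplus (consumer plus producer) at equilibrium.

Total surplus = 15360

Equilibrium: 366 - 2P = -69 + 3P gives P* = 87, Q* = 192.
Demand choke price: P = 183; supply starts at P = 23.
CS = ½(183 − 87)(192) = 9216; PS = ½(87 − 23)(192) = 6144.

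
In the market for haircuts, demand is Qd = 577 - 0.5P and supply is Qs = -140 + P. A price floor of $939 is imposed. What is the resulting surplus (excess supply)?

Surplus = 691.5

Equilibrium price would be P* = 478, so the floor at 939 binds.
At P = 939: Qd = 107.5, Qs = 799.
Surplus = 799 − 107.5 = 691.5.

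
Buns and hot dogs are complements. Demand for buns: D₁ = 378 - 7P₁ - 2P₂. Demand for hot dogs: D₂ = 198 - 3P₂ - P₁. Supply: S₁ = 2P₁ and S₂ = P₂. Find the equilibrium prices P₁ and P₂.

P₁ = 558/17, P₂ = 702/17

Market 1: 378 - 7P₁ - 2P₂ = 2P₁ → 9P₁ + 2P₂ = 378.
Market 2: 4P₂ + P₁ = 198.
Eliminating P₂: 4×(1) − 2×(2) gives 34P₁ = 1116, so P₁ = 558/17.
Back-substitute into (2): P₂ = (198 − 1×558/17) / 4 = 702/17.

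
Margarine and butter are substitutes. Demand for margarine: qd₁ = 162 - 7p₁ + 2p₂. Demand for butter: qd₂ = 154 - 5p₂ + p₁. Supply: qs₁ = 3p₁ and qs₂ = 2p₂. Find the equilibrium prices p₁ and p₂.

p₁ = 721/34, p₂ = 851/34

Market 1: 162 - 7p₁ + 2p₂ = 3p₁ → 10p₁ - 2p₂ = 162.
Market 2: 7p₂ - p₁ = 154.
Eliminating p₂: 7×(1) + 2×(2) gives 68p₁ = 1442, so p₁ = 721/34.
Back-substitute into (2): p₂ = (154 + 1×721/34) / 7 = 851/34.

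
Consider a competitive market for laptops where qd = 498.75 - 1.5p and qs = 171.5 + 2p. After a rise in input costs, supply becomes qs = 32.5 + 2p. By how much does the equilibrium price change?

Δp = 278/7

Original equilibrium: p* = 93.5, q* = 358.5.
New equilibrium: 498.75 - 1.5p = 32.5 + 2p, so 466.25 = 3.5p and p' = 1865/14; q' = 498.75 − 1.5(1865/14) = 4185/14.
Change in price: 1865/14 − 93.5 = 278/7.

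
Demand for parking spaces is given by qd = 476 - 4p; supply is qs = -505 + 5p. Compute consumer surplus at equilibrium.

Equilibrium: 476 - 4p = -505 + 5p gives p* = 109, q* = 40.
Demand choke price (qd = 0): p = 119.
CS = ½(119 − 109)(40) = 200.

Consumer surplus = 200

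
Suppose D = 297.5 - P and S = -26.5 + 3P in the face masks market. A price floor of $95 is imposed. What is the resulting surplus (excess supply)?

Surplus = 56

Equilibrium price would be P* = 81, so the floor at 95 binds.
At P = 95: D = 202.5, S = 258.5.
Surplus = 258.5 − 202.5 = 56.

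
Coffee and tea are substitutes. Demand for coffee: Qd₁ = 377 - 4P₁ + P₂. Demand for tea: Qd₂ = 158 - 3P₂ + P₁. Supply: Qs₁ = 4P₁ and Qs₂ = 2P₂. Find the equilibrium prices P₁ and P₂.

P₁ = 681/13, P₂ = 547/13

Market 1: 377 - 4P₁ + P₂ = 4P₁ → 8P₁ - P₂ = 377.
Market 2: 5P₂ - P₁ = 158.
Eliminating P₂: 5×(1) + 1×(2) gives 39P₁ = 2043, so P₁ = 681/13.
Back-substitute into (2): P₂ = (158 + 1×681/13) / 5 = 547/13.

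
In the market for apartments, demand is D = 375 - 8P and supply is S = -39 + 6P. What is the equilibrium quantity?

Set D = S: 375 - 8P = -39 + 6P.
414 = 14P, so P* = 207/7.
Q* = 375 − 8(207/7) = 969/7.

Q* = 969/7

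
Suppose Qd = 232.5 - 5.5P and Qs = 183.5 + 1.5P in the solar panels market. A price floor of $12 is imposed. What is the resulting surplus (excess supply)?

Surplus = 35

Equilibrium price would be P* = 7, so the floor at 12 binds.
At P = 12: Qd = 166.5, Qs = 201.5.
Surplus = 201.5 − 166.5 = 35.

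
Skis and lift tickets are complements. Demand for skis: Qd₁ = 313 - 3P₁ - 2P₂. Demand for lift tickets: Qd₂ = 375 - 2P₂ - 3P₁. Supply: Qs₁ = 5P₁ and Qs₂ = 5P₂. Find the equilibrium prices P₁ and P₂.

Market 1: 313 - 3P₁ - 2P₂ = 5P₁ → 8P₁ + 2P₂ = 313.
Market 2: 7P₂ + 3P₁ = 375.
Eliminating P₂: 7×(1) − 2×(2) gives 50P₁ = 1441, so P₁ = 28.82.
Back-substitute into (2): P₂ = (375 − 3×28.82) / 7 = 41.22.

P₁ = 28.82, P₂ = 41.22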